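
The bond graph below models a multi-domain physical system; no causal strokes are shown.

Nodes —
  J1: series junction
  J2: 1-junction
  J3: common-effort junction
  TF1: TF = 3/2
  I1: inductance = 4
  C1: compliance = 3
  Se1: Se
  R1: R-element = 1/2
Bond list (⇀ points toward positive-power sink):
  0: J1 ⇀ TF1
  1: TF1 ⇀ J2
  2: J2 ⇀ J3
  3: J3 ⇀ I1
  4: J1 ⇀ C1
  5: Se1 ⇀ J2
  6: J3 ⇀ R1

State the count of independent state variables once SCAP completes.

2  (C1, I1 all integral)

β5 →J2  (Se1 (Se) sets effort on bond)
β3 →I1  (I1 outputs flow p/I1)
β4 →J1  (C1 outputs effort q/C1)
β0 →TF1  (J1: last free bond brings flow in)
β1 →J2  (through TF1, causality passes straight; one stroke at TF1)
β2 →J3  (closing 1-jn rule on J2)
β6 →R1  (common-e at J3 fixed by 2)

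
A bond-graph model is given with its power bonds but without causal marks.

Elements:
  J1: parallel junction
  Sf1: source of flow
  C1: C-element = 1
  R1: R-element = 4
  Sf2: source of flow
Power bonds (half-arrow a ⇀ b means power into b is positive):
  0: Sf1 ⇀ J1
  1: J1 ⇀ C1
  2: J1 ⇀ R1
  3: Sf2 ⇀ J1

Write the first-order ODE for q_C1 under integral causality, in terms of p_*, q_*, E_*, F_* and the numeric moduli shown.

#0 stroke→Sf1  (Sf1: flow source, stroke at near end)
#3 stroke→Sf2  (Sf2 fixes flow; stroke at Sf2)
#1 stroke→J1  (C1 outputs effort q/C1)
#2 stroke→R1  (common-e at J1 fixed by 1)

dq_C1/dt = F_Sf1 + F_Sf2 - q_C1/4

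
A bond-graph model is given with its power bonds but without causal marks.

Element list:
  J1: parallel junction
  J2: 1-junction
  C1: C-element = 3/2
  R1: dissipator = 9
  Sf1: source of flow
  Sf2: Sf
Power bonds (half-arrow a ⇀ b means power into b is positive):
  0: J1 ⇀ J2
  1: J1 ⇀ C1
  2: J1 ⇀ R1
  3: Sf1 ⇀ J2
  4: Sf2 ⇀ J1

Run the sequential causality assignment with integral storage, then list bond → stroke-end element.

b0 |J2
b1 |J1
b2 |R1
b3 |Sf1
b4 |Sf2

b3 stroke→Sf1  (Sf1 (Sf) sets flow on bond)
b4 stroke→Sf2  (Sf2 fixes flow; stroke at Sf2)
b0 stroke→J2  (J2: bond 3 brought flow, rest push out)
b1 stroke→J1  (C1: C, integral causality)
b2 stroke→R1  (J1 effort already set via bond 1)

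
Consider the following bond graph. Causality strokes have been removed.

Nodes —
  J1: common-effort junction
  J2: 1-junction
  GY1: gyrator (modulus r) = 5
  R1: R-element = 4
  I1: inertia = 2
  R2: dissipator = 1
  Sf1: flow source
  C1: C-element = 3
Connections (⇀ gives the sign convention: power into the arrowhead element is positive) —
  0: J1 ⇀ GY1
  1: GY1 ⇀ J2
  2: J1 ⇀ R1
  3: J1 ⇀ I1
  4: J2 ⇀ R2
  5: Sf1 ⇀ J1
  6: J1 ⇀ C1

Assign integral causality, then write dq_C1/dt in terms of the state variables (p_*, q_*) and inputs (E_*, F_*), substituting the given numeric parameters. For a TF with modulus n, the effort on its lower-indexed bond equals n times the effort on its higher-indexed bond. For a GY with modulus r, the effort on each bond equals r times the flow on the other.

dq_C1/dt = F_Sf1 - p_I1/2 - 29*q_C1/300

β5 stroke at Sf1  (source Sf1 imposes f)
β3 stroke at I1  (I1 integral (f out))
β6 stroke at J1  (prefer integral on C1)
β0 stroke at GY1  (common-e at J1 fixed by 6)
β2 stroke at R1  (0-jn J1 has e-setter on 6)
β1 stroke at GY1  (GY GY1: same side as bond 0)
β4 stroke at J2  (common-f at J2 fixed by 1)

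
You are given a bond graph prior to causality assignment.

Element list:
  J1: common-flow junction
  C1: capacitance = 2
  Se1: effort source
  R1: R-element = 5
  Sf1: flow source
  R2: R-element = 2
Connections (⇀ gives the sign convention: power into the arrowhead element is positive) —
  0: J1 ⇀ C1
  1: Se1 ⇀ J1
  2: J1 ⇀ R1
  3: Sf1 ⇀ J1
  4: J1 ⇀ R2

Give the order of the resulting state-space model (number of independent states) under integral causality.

#1 |J1  (Se1 (Se) sets effort on bond)
#3 |Sf1  (source Sf1 imposes f)
#0 |J1  (1-jn J1 has f-setter on 3)
#2 |J1  (common-f at J1 fixed by 3)
#4 |J1  (J1: bond 3 brought flow, rest push out)

1  (C1 all integral)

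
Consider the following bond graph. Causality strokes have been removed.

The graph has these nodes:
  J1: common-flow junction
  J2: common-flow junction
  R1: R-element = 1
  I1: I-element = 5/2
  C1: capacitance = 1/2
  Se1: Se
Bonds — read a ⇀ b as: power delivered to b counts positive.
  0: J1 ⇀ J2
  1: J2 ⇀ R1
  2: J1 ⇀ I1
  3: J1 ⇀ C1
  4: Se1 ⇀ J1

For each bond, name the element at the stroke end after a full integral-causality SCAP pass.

b0 stroke→J1
b1 stroke→J2
b2 stroke→I1
b3 stroke→J1
b4 stroke→J1

bond 4 stroke at J1  (source Se1 imposes e)
bond 2 stroke at I1  (prefer integral on I1)
bond 0 stroke at J1  (J1: bond 2 brought flow, rest push out)
bond 3 stroke at J1  (J1 flow already set via bond 2)
bond 1 stroke at J2  (J2: bond 0 brought flow, rest push out)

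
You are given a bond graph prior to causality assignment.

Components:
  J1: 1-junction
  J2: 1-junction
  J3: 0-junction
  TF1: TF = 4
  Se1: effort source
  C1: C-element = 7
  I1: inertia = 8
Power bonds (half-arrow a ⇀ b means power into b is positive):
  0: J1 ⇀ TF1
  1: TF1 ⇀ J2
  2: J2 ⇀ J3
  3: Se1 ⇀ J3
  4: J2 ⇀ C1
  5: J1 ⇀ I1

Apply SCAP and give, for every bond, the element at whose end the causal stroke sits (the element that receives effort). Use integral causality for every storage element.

bond 3 →J3  (source Se1 imposes e)
bond 2 →J2  (common-e at J3 fixed by 3)
bond 4 →J2  (C1 integral (e out))
bond 1 →TF1  (J2 needs exactly one f-in)
bond 0 →J1  (TF TF1: opposite of bond 1)
bond 5 →I1  (only one flow-in slot at J1)

#0 stroke at J1
#1 stroke at TF1
#2 stroke at J2
#3 stroke at J3
#4 stroke at J2
#5 stroke at I1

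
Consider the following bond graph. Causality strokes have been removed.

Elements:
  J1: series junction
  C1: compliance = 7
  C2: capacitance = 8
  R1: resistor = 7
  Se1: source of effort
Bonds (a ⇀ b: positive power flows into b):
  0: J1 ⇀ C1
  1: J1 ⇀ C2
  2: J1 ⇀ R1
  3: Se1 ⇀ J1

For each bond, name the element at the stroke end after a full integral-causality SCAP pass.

bond 0 |J1
bond 1 |J1
bond 2 |R1
bond 3 |J1

β3 →J1  (Se1 fixes effort; stroke away)
β0 →J1  (prefer integral on C1)
β1 →J1  (prefer integral on C2)
β2 →R1  (J1: last free bond brings flow in)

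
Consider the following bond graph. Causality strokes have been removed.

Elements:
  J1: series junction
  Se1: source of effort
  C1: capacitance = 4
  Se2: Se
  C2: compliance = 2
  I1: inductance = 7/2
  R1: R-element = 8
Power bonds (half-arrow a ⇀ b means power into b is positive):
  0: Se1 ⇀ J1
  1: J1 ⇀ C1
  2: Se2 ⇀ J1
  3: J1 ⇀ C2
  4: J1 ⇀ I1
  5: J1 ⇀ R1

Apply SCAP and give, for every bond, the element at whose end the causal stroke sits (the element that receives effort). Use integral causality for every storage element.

#0 |J1  (Se1: effort source, stroke at far end)
#2 |J1  (Se2 (Se) sets effort on bond)
#1 |J1  (C1 outputs effort q/C1)
#3 |J1  (C2 outputs effort q/C2)
#4 |I1  (I1 integral (f out))
#5 |J1  (1-jn J1 has f-setter on 4)

bond 0 |J1
bond 1 |J1
bond 2 |J1
bond 3 |J1
bond 4 |I1
bond 5 |J1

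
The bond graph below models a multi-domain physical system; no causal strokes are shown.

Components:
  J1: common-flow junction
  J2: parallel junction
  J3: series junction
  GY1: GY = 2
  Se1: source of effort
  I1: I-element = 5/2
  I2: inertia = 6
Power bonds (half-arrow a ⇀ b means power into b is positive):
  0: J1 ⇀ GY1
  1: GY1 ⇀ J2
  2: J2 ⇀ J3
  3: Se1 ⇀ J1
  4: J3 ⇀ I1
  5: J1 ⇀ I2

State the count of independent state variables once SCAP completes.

bond 3 |J1  (Se1: effort source, stroke at far end)
bond 4 |I1  (I1 integral (f out))
bond 2 |J3  (1-jn J3 has f-setter on 4)
bond 1 |J2  (J2: last free bond brings effort in)
bond 0 |J1  (GY1: gyrator matches bond 1)
bond 5 |I2  (J1 needs exactly one f-in)

2  (I1, I2 all integral)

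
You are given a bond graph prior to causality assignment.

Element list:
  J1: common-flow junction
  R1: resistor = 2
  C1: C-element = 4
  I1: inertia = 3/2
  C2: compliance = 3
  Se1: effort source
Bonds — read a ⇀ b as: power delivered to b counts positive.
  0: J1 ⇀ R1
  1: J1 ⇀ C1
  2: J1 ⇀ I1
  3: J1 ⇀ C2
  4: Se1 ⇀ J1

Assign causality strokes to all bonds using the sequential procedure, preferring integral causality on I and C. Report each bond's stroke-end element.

#0 |J1
#1 |J1
#2 |I1
#3 |J1
#4 |J1

β4 |J1  (Se1 fixes effort; stroke away)
β1 |J1  (C1 integral (e out))
β2 |I1  (I1: I, integral causality)
β0 |J1  (common-f at J1 fixed by 2)
β3 |J1  (J1: bond 2 brought flow, rest push out)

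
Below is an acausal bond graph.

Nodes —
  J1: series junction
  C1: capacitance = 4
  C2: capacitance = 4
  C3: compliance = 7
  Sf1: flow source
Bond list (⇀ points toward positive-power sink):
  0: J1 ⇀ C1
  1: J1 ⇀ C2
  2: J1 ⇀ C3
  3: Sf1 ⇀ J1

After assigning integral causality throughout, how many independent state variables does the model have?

#3 stroke at Sf1  (Sf1 (Sf) sets flow on bond)
#0 stroke at J1  (J1 flow already set via bond 3)
#1 stroke at J1  (1-jn J1 has f-setter on 3)
#2 stroke at J1  (1-jn J1 has f-setter on 3)

3  (C1, C2, C3 all integral)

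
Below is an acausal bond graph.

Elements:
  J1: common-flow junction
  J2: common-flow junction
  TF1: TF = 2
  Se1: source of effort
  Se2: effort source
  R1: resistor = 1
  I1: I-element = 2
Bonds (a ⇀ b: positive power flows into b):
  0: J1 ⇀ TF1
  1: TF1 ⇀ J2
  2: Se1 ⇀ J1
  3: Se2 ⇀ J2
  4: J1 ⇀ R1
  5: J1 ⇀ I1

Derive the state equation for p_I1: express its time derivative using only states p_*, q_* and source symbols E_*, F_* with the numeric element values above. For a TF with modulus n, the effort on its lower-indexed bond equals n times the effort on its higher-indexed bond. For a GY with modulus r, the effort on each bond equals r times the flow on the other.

β2 |J1  (source Se1 imposes e)
β3 |J2  (source Se2 imposes e)
β1 |TF1  (J2 needs exactly one f-in)
β0 |J1  (TF1 one-in-one-out from 1)
β5 |I1  (I1 outputs flow p/I1)
β4 |J1  (J1 flow already set via bond 5)

dp_I1/dt = E_Se1 + 2*E_Se2 - p_I1/2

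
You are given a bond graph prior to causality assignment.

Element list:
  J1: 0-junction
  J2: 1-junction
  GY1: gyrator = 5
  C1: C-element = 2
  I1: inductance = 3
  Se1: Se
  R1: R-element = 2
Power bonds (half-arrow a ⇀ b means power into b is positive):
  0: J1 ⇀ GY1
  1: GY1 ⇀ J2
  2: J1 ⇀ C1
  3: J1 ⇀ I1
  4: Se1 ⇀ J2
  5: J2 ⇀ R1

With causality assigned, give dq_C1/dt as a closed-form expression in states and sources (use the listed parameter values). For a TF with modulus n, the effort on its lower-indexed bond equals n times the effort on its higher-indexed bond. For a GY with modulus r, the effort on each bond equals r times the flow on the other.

dq_C1/dt = E_Se1/5 - p_I1/3 - q_C1/25

β4 stroke at J2  (source Se1 imposes e)
β2 stroke at J1  (C1 integral (e out))
β0 stroke at GY1  (0-jn J1 has e-setter on 2)
β3 stroke at I1  (J1 effort already set via bond 2)
β1 stroke at GY1  (GY1: gyrator matches bond 0)
β5 stroke at J2  (1-jn J2 has f-setter on 1)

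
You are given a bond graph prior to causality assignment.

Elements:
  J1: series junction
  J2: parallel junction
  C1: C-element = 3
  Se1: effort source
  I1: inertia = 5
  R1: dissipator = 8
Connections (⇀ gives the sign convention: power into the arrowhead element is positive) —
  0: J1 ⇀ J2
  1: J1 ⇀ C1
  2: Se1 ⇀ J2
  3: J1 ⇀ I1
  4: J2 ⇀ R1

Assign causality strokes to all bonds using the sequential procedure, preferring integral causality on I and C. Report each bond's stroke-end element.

bond 0 →J1
bond 1 →J1
bond 2 →J2
bond 3 →I1
bond 4 →R1

β2 →J2  (Se1 fixes effort; stroke away)
β0 →J1  (J2: bond 2 brought effort, rest push out)
β4 →R1  (J2 effort already set via bond 2)
β1 →J1  (C1 outputs effort q/C1)
β3 →I1  (closing 1-jn rule on J1)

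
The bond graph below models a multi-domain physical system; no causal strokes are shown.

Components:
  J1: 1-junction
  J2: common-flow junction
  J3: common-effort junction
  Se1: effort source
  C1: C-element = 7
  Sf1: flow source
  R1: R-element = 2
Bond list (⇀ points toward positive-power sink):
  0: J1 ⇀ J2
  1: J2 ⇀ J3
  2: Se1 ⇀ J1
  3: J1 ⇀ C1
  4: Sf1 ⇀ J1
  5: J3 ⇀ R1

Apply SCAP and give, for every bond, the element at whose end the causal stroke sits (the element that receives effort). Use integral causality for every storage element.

bond 0 stroke at J1
bond 1 stroke at J2
bond 2 stroke at J1
bond 3 stroke at J1
bond 4 stroke at Sf1
bond 5 stroke at J3

β2 stroke at J1  (source Se1 imposes e)
β4 stroke at Sf1  (Sf1 (Sf) sets flow on bond)
β0 stroke at J1  (J1 flow already set via bond 4)
β3 stroke at J1  (J1: bond 4 brought flow, rest push out)
β1 stroke at J2  (J2: bond 0 brought flow, rest push out)
β5 stroke at J3  (only one effort-in slot at J3)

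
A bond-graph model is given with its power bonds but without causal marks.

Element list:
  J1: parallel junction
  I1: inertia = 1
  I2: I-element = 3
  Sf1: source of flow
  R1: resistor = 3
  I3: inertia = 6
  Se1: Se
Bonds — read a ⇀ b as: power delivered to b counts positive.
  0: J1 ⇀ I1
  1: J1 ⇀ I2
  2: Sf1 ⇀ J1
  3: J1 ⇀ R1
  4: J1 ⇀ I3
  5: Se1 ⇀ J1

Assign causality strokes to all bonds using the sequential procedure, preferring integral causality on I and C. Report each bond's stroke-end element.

b2 stroke→Sf1  (Sf1: flow source, stroke at near end)
b5 stroke→J1  (Se1 fixes effort; stroke away)
b0 stroke→I1  (J1: bond 5 brought effort, rest push out)
b1 stroke→I2  (J1 effort already set via bond 5)
b3 stroke→R1  (0-jn J1 has e-setter on 5)
b4 stroke→I3  (common-e at J1 fixed by 5)

β0 stroke at I1
β1 stroke at I2
β2 stroke at Sf1
β3 stroke at R1
β4 stroke at I3
β5 stroke at J1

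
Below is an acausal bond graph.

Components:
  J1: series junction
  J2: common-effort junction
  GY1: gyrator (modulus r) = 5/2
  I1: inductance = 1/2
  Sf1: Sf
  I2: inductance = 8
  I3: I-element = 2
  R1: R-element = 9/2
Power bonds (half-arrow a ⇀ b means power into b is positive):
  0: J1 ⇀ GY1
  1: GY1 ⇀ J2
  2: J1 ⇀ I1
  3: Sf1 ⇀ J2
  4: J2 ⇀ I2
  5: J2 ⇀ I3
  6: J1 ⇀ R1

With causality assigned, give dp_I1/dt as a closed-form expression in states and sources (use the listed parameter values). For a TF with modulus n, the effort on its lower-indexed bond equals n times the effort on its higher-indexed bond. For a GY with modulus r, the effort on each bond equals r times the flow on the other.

#3 stroke→Sf1  (Sf1: flow source, stroke at near end)
#2 stroke→I1  (I1 integral (f out))
#0 stroke→J1  (1-jn J1 has f-setter on 2)
#6 stroke→J1  (J1: bond 2 brought flow, rest push out)
#1 stroke→J2  (GY1 both-in/both-out from 0)
#4 stroke→I2  (J2: bond 1 brought effort, rest push out)
#5 stroke→I3  (0-jn J2 has e-setter on 1)

dp_I1/dt = 5*F_Sf1/2 - 9*p_I1 - 5*p_I2/16 - 5*p_I3/4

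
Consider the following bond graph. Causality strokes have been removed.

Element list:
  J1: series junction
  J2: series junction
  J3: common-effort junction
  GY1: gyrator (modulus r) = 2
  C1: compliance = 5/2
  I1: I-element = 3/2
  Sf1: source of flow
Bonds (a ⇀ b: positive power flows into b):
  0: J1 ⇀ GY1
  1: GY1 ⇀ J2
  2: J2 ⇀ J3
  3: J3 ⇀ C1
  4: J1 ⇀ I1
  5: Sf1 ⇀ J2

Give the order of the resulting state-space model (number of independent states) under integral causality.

2  (C1, I1 all integral)

bond 5 stroke at Sf1  (Sf1: flow source, stroke at near end)
bond 1 stroke at J2  (common-f at J2 fixed by 5)
bond 2 stroke at J2  (J2 flow already set via bond 5)
bond 3 stroke at J3  (J3: last free bond brings effort in)
bond 0 stroke at J1  (through GY1, causality inverts; strokes same side of GY1)
bond 4 stroke at I1  (J1 needs exactly one f-in)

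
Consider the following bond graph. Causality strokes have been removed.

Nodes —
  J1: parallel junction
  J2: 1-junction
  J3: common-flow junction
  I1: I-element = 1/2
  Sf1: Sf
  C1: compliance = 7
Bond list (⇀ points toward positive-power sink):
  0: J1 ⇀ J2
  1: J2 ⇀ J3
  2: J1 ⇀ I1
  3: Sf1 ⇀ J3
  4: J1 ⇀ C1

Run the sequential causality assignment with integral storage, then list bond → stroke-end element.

b0 stroke→J2
b1 stroke→J3
b2 stroke→I1
b3 stroke→Sf1
b4 stroke→J1

b3 →Sf1  (Sf1 (Sf) sets flow on bond)
b1 →J3  (1-jn J3 has f-setter on 3)
b0 →J2  (common-f at J2 fixed by 1)
b2 →I1  (prefer integral on I1)
b4 →J1  (J1: last free bond brings effort in)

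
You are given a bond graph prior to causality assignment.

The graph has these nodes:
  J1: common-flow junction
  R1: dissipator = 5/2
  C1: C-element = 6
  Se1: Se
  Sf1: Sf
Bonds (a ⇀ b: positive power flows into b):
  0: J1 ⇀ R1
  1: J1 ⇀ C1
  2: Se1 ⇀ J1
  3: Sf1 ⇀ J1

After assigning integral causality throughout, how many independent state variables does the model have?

b2 →J1  (source Se1 imposes e)
b3 →Sf1  (source Sf1 imposes f)
b0 →J1  (1-jn J1 has f-setter on 3)
b1 →J1  (J1 flow already set via bond 3)

1  (C1 all integral)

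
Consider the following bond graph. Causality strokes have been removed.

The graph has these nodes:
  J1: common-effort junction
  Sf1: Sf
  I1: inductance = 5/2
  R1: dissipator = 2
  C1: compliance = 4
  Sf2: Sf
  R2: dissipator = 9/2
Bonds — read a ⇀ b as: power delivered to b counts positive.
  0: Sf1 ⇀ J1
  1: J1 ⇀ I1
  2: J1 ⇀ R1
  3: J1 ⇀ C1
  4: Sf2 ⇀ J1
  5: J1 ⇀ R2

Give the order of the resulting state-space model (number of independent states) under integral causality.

β0 →Sf1  (source Sf1 imposes f)
β4 →Sf2  (Sf2 (Sf) sets flow on bond)
β1 →I1  (I1 integral (f out))
β3 →J1  (C1: C, integral causality)
β2 →R1  (common-e at J1 fixed by 3)
β5 →R2  (J1: bond 3 brought effort, rest push out)

2  (C1, I1 all integral)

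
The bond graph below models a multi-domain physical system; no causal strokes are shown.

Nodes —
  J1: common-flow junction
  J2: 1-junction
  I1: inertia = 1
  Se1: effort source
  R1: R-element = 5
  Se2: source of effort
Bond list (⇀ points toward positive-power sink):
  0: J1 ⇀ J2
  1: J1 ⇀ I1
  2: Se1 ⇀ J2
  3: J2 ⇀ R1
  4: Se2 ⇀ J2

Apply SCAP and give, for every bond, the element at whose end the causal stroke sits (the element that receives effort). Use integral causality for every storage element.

bond 0 |J1
bond 1 |I1
bond 2 |J2
bond 3 |J2
bond 4 |J2

bond 2 →J2  (Se1: effort source, stroke at far end)
bond 4 →J2  (Se2 fixes effort; stroke away)
bond 1 →I1  (prefer integral on I1)
bond 0 →J1  (J1 flow already set via bond 1)
bond 3 →J2  (J2 flow already set via bond 0)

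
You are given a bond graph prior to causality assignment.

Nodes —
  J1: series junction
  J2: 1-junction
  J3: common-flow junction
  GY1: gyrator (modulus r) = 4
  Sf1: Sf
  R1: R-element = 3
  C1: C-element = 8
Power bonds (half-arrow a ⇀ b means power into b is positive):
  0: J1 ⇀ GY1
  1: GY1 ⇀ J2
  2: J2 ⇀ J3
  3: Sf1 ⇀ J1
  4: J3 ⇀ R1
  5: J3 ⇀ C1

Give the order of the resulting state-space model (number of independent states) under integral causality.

#3 →Sf1  (source Sf1 imposes f)
#0 →J1  (common-f at J1 fixed by 3)
#1 →J2  (GY1 both-in/both-out from 0)
#2 →J3  (only one flow-in slot at J2)
#5 →J3  (C1: C, integral causality)
#4 →R1  (only one flow-in slot at J3)

1  (C1 all integral)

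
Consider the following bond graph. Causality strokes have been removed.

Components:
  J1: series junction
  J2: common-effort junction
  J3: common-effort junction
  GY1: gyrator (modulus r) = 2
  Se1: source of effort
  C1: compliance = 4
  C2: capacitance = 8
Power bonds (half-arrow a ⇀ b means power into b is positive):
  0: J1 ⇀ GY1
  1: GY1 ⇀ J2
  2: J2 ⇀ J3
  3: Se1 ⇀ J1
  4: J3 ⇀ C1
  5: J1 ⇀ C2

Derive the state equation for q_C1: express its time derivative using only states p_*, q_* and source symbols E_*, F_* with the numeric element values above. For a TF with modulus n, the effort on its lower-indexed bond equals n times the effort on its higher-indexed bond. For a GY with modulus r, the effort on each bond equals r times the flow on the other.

β3 |J1  (Se1: effort source, stroke at far end)
β4 |J3  (C1 integral (e out))
β2 |J2  (0-jn J3 has e-setter on 4)
β1 |GY1  (common-e at J2 fixed by 2)
β0 |GY1  (GY GY1: same side as bond 1)
β5 |J1  (common-f at J1 fixed by 0)

dq_C1/dt = E_Se1/2 - q_C2/16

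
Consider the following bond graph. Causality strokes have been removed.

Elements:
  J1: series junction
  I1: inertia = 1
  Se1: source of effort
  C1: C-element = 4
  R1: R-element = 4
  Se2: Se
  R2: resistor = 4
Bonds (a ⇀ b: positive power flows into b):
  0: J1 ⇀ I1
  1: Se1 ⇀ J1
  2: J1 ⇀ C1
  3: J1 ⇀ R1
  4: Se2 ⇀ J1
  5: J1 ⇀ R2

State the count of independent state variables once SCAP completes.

bond 1 |J1  (source Se1 imposes e)
bond 4 |J1  (Se2 fixes effort; stroke away)
bond 0 |I1  (prefer integral on I1)
bond 2 |J1  (J1: bond 0 brought flow, rest push out)
bond 3 |J1  (common-f at J1 fixed by 0)
bond 5 |J1  (J1: bond 0 brought flow, rest push out)

2  (C1, I1 all integral)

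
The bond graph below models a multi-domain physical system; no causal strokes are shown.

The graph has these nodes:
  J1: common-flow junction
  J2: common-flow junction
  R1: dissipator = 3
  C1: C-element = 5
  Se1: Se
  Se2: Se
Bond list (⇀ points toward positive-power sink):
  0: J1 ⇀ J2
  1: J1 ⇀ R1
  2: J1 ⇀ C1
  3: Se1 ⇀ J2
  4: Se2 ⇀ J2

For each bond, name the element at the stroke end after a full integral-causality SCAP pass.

#3 stroke→J2  (Se1 fixes effort; stroke away)
#4 stroke→J2  (source Se2 imposes e)
#0 stroke→J1  (only one flow-in slot at J2)
#2 stroke→J1  (C1: C, integral causality)
#1 stroke→R1  (J1 needs exactly one f-in)

bond 0 →J1
bond 1 →R1
bond 2 →J1
bond 3 →J2
bond 4 →J2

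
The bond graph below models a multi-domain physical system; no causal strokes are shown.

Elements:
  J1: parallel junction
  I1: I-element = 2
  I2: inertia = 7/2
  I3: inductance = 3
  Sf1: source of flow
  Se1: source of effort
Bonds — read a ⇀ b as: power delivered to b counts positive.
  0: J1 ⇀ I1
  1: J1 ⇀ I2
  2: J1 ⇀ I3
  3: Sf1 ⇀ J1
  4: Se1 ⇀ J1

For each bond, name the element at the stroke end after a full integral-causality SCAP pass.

b0 stroke at I1
b1 stroke at I2
b2 stroke at I3
b3 stroke at Sf1
b4 stroke at J1

#3 stroke→Sf1  (Sf1 fixes flow; stroke at Sf1)
#4 stroke→J1  (Se1: effort source, stroke at far end)
#0 stroke→I1  (common-e at J1 fixed by 4)
#1 stroke→I2  (common-e at J1 fixed by 4)
#2 stroke→I3  (J1 effort already set via bond 4)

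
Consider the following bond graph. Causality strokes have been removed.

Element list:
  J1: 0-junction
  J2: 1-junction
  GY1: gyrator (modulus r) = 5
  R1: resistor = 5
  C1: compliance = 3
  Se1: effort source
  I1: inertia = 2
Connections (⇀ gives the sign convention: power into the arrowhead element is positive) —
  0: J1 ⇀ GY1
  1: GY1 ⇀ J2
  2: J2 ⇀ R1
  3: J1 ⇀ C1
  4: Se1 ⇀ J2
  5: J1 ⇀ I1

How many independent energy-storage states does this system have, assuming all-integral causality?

2  (C1, I1 all integral)

β4 |J2  (Se1 fixes effort; stroke away)
β3 |J1  (C1: C, integral causality)
β0 |GY1  (J1 effort already set via bond 3)
β5 |I1  (common-e at J1 fixed by 3)
β1 |GY1  (GY1: gyrator matches bond 0)
β2 |J2  (J2: bond 1 brought flow, rest push out)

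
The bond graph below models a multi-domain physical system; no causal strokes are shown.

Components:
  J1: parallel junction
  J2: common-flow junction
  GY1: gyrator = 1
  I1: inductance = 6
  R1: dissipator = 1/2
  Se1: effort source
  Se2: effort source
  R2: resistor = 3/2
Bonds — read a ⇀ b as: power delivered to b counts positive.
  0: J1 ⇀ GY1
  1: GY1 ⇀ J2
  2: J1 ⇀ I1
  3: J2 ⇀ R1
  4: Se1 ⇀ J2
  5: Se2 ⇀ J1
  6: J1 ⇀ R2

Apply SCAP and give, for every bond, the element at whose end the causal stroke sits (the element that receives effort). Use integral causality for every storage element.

#0 stroke at GY1
#1 stroke at GY1
#2 stroke at I1
#3 stroke at J2
#4 stroke at J2
#5 stroke at J1
#6 stroke at R2

#4 stroke→J2  (Se1 (Se) sets effort on bond)
#5 stroke→J1  (Se2 (Se) sets effort on bond)
#0 stroke→GY1  (0-jn J1 has e-setter on 5)
#2 stroke→I1  (0-jn J1 has e-setter on 5)
#6 stroke→R2  (J1 effort already set via bond 5)
#1 stroke→GY1  (GY GY1: same side as bond 0)
#3 stroke→J2  (J2: bond 1 brought flow, rest push out)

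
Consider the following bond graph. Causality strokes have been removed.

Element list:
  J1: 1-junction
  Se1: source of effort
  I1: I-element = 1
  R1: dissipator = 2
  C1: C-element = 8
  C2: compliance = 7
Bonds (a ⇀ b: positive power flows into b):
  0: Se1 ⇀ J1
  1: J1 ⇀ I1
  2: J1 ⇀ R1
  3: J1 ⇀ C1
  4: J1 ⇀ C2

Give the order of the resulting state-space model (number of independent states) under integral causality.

3  (C1, C2, I1 all integral)

b0 →J1  (Se1 (Se) sets effort on bond)
b1 →I1  (I1: I, integral causality)
b2 →J1  (J1: bond 1 brought flow, rest push out)
b3 →J1  (J1: bond 1 brought flow, rest push out)
b4 →J1  (1-jn J1 has f-setter on 1)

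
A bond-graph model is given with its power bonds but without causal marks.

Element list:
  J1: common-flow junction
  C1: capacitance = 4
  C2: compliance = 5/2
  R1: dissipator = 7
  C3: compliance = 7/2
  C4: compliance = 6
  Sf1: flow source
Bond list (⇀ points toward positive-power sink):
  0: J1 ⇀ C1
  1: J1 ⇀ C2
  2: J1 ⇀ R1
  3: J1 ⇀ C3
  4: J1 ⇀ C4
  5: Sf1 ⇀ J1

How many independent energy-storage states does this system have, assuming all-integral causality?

β5 stroke at Sf1  (Sf1: flow source, stroke at near end)
β0 stroke at J1  (J1 flow already set via bond 5)
β1 stroke at J1  (common-f at J1 fixed by 5)
β2 stroke at J1  (J1 flow already set via bond 5)
β3 stroke at J1  (J1 flow already set via bond 5)
β4 stroke at J1  (common-f at J1 fixed by 5)

4  (C1, C2, C3, C4 all integral)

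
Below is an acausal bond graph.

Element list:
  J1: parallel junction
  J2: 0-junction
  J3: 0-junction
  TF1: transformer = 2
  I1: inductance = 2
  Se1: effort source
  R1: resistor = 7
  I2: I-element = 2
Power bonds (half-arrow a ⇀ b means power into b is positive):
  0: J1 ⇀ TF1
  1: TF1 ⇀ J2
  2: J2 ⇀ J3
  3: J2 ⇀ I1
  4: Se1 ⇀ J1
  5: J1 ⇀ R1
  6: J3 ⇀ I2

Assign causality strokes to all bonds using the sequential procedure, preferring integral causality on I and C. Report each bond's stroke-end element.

bond 4 |J1  (source Se1 imposes e)
bond 0 |TF1  (common-e at J1 fixed by 4)
bond 5 |R1  (0-jn J1 has e-setter on 4)
bond 1 |J2  (TF1: transformer flips bond 0)
bond 2 |J3  (J2: bond 1 brought effort, rest push out)
bond 3 |I1  (0-jn J2 has e-setter on 1)
bond 6 |I2  (J3 effort already set via bond 2)

#0 stroke→TF1
#1 stroke→J2
#2 stroke→J3
#3 stroke→I1
#4 stroke→J1
#5 stroke→R1
#6 stroke→I2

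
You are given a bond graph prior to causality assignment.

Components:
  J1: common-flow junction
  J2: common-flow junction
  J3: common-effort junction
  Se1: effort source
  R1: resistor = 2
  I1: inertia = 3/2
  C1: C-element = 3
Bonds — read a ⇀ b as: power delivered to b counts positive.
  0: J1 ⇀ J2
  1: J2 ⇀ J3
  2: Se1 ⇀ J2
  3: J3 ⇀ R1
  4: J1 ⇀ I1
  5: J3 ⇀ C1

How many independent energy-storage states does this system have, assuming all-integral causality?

β2 →J2  (Se1 (Se) sets effort on bond)
β4 →I1  (I1 outputs flow p/I1)
β0 →J1  (1-jn J1 has f-setter on 4)
β1 →J2  (common-f at J2 fixed by 0)
β5 →J3  (C1 integral (e out))
β3 →R1  (J3 effort already set via bond 5)

2  (C1, I1 all integral)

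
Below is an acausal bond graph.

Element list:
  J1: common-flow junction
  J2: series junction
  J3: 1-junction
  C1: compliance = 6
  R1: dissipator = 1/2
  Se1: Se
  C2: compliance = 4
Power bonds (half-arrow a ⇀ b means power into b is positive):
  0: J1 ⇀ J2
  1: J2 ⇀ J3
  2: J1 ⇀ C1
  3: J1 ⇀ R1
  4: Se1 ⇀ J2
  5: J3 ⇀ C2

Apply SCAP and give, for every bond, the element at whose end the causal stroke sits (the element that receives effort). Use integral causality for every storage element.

β4 |J2  (Se1 (Se) sets effort on bond)
β2 |J1  (C1 integral (e out))
β5 |J3  (prefer integral on C2)
β1 |J2  (closing 1-jn rule on J3)
β0 |J1  (J2 needs exactly one f-in)
β3 |R1  (only one flow-in slot at J1)

β0 |J1
β1 |J2
β2 |J1
β3 |R1
β4 |J2
β5 |J3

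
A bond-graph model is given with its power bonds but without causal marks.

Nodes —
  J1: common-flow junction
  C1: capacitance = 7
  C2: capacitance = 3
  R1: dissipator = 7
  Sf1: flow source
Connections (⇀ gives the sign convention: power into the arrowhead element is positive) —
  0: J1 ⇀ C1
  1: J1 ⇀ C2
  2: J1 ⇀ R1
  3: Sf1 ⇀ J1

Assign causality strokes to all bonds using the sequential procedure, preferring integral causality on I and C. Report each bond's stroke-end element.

#0 stroke at J1
#1 stroke at J1
#2 stroke at J1
#3 stroke at Sf1

#3 stroke at Sf1  (source Sf1 imposes f)
#0 stroke at J1  (common-f at J1 fixed by 3)
#1 stroke at J1  (J1 flow already set via bond 3)
#2 stroke at J1  (J1 flow already set via bond 3)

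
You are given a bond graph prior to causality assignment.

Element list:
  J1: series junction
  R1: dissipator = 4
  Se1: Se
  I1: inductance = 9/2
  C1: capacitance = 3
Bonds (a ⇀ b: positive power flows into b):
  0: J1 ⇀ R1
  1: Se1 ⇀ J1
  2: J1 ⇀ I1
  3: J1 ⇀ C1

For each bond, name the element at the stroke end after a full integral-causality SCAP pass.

b0 stroke at J1
b1 stroke at J1
b2 stroke at I1
b3 stroke at J1

β1 stroke at J1  (Se1: effort source, stroke at far end)
β2 stroke at I1  (I1 integral (f out))
β0 stroke at J1  (J1 flow already set via bond 2)
β3 stroke at J1  (J1: bond 2 brought flow, rest push out)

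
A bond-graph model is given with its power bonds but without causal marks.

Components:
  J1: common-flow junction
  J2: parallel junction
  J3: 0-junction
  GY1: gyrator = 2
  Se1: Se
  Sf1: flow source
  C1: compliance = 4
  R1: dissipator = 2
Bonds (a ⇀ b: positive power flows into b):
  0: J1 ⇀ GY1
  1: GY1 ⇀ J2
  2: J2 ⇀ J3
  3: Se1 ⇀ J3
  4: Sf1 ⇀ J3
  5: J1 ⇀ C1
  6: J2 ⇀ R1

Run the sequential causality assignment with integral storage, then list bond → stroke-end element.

#3 →J3  (Se1 (Se) sets effort on bond)
#4 →Sf1  (Sf1: flow source, stroke at near end)
#2 →J2  (J3: bond 3 brought effort, rest push out)
#1 →GY1  (J2: bond 2 brought effort, rest push out)
#6 →R1  (J2 effort already set via bond 2)
#0 →GY1  (through GY1, causality inverts; strokes same side of GY1)
#5 →J1  (J1: bond 0 brought flow, rest push out)

β0 |GY1
β1 |GY1
β2 |J2
β3 |J3
β4 |Sf1
β5 |J1
β6 |R1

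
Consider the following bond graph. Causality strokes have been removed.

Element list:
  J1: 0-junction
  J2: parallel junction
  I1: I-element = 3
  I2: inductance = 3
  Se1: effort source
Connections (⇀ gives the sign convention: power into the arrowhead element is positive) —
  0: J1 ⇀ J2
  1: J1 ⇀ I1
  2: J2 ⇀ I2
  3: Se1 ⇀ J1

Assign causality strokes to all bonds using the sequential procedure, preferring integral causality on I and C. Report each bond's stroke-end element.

b0 stroke at J2
b1 stroke at I1
b2 stroke at I2
b3 stroke at J1

#3 |J1  (Se1 fixes effort; stroke away)
#0 |J2  (J1: bond 3 brought effort, rest push out)
#1 |I1  (J1 effort already set via bond 3)
#2 |I2  (common-e at J2 fixed by 0)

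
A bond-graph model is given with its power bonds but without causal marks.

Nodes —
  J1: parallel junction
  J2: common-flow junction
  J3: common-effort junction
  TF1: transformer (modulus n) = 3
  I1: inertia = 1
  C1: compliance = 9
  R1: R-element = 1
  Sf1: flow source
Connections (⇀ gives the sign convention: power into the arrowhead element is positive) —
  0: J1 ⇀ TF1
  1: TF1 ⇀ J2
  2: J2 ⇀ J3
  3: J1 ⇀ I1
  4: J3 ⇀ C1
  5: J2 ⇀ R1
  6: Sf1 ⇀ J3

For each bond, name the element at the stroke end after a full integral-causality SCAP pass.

#6 |Sf1  (source Sf1 imposes f)
#3 |I1  (prefer integral on I1)
#0 |J1  (only one effort-in slot at J1)
#1 |TF1  (through TF1, causality passes straight; one stroke at TF1)
#2 |J2  (1-jn J2 has f-setter on 1)
#5 |J2  (common-f at J2 fixed by 1)
#4 |J3  (J3: last free bond brings effort in)

#0 stroke→J1
#1 stroke→TF1
#2 stroke→J2
#3 stroke→I1
#4 stroke→J3
#5 stroke→J2
#6 stroke→Sf1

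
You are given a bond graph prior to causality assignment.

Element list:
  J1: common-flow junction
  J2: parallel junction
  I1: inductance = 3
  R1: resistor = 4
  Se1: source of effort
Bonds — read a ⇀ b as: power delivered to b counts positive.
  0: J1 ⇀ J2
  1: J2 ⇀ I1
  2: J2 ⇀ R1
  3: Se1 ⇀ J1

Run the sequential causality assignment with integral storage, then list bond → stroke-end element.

#3 stroke at J1  (Se1 fixes effort; stroke away)
#0 stroke at J2  (J1: last free bond brings flow in)
#1 stroke at I1  (J2 effort already set via bond 0)
#2 stroke at R1  (common-e at J2 fixed by 0)

bond 0 stroke at J2
bond 1 stroke at I1
bond 2 stroke at R1
bond 3 stroke at J1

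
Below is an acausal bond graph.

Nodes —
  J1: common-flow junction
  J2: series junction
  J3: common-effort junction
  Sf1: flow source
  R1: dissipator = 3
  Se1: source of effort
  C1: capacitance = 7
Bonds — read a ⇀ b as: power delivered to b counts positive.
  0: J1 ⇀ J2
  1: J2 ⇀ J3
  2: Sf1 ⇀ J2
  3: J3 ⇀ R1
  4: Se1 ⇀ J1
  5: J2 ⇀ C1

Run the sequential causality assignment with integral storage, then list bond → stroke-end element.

#2 stroke at Sf1  (Sf1: flow source, stroke at near end)
#4 stroke at J1  (source Se1 imposes e)
#0 stroke at J2  (J1 needs exactly one f-in)
#1 stroke at J2  (common-f at J2 fixed by 2)
#5 stroke at J2  (common-f at J2 fixed by 2)
#3 stroke at J3  (J3 needs exactly one e-in)

b0 stroke→J2
b1 stroke→J2
b2 stroke→Sf1
b3 stroke→J3
b4 stroke→J1
b5 stroke→J2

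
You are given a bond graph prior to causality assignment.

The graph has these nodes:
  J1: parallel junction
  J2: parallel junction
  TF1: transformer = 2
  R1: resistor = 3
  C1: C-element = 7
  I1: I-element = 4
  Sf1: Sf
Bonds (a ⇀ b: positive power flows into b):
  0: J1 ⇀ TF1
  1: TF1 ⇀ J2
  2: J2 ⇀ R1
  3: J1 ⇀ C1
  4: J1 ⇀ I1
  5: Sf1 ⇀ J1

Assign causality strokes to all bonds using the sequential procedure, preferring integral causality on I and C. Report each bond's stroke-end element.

b0 →TF1
b1 →J2
b2 →R1
b3 →J1
b4 →I1
b5 →Sf1

β5 |Sf1  (source Sf1 imposes f)
β3 |J1  (C1 outputs effort q/C1)
β0 |TF1  (common-e at J1 fixed by 3)
β4 |I1  (common-e at J1 fixed by 3)
β1 |J2  (TF1: transformer flips bond 0)
β2 |R1  (J2: bond 1 brought effort, rest push out)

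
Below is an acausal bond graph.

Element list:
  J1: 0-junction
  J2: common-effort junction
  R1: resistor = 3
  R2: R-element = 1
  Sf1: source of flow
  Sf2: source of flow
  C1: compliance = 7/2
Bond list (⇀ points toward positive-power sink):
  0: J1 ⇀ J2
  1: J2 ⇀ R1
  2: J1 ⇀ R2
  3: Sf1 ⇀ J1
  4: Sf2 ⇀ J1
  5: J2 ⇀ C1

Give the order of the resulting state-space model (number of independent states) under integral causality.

1  (C1 all integral)

bond 3 stroke→Sf1  (Sf1: flow source, stroke at near end)
bond 4 stroke→Sf2  (Sf2 fixes flow; stroke at Sf2)
bond 5 stroke→J2  (C1 integral (e out))
bond 0 stroke→J1  (J2: bond 5 brought effort, rest push out)
bond 1 stroke→R1  (common-e at J2 fixed by 5)
bond 2 stroke→R2  (J1: bond 0 brought effort, rest push out)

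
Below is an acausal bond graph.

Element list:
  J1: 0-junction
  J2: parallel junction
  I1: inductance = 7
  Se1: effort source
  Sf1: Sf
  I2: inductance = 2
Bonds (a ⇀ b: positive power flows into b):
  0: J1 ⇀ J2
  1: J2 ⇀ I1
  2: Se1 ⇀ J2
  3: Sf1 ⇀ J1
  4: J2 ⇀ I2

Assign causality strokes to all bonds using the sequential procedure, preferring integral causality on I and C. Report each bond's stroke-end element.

#0 stroke→J1
#1 stroke→I1
#2 stroke→J2
#3 stroke→Sf1
#4 stroke→I2

bond 2 →J2  (Se1 fixes effort; stroke away)
bond 3 →Sf1  (Sf1 (Sf) sets flow on bond)
bond 0 →J1  (J1 needs exactly one e-in)
bond 1 →I1  (J2: bond 2 brought effort, rest push out)
bond 4 →I2  (common-e at J2 fixed by 2)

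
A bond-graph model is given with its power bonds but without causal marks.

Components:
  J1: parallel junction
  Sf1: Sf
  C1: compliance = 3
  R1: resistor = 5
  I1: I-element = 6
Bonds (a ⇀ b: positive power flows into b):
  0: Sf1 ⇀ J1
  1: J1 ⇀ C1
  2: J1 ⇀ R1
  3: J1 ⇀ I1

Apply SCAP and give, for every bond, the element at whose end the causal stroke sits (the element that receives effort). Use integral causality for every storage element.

#0 |Sf1
#1 |J1
#2 |R1
#3 |I1

β0 stroke at Sf1  (Sf1: flow source, stroke at near end)
β1 stroke at J1  (prefer integral on C1)
β2 stroke at R1  (J1 effort already set via bond 1)
β3 stroke at I1  (J1: bond 1 brought effort, rest push out)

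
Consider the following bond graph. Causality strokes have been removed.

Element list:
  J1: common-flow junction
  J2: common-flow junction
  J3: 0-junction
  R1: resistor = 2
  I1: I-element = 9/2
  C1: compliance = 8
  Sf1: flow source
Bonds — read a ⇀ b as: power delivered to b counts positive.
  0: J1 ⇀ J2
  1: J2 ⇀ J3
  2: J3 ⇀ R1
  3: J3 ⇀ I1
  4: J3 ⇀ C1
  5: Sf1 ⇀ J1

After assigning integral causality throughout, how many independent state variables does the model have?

b5 →Sf1  (Sf1: flow source, stroke at near end)
b0 →J1  (common-f at J1 fixed by 5)
b1 →J2  (common-f at J2 fixed by 0)
b3 →I1  (I1 integral (f out))
b4 →J3  (C1 integral (e out))
b2 →R1  (common-e at J3 fixed by 4)

2  (C1, I1 all integral)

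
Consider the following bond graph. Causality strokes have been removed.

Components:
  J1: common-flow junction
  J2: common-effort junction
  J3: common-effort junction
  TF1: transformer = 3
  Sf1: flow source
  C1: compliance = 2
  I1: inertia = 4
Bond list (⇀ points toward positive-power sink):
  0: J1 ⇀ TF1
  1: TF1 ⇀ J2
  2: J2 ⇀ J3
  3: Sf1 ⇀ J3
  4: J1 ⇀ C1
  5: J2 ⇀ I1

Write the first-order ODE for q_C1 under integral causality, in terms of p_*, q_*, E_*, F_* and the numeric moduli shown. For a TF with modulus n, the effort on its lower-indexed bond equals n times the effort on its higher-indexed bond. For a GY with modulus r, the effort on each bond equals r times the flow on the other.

bond 3 stroke at Sf1  (source Sf1 imposes f)
bond 2 stroke at J3  (J3: last free bond brings effort in)
bond 4 stroke at J1  (C1 outputs effort q/C1)
bond 0 stroke at TF1  (only one flow-in slot at J1)
bond 1 stroke at J2  (through TF1, causality passes straight; one stroke at TF1)
bond 5 stroke at I1  (J2: bond 1 brought effort, rest push out)

dq_C1/dt = -F_Sf1/3 + p_I1/12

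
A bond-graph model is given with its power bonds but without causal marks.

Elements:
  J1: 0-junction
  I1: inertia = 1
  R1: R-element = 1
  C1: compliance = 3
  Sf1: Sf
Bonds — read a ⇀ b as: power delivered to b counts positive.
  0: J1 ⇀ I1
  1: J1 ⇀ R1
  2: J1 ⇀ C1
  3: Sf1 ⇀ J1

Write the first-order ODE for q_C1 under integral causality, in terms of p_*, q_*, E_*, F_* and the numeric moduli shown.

b3 stroke→Sf1  (Sf1: flow source, stroke at near end)
b0 stroke→I1  (I1 outputs flow p/I1)
b2 stroke→J1  (C1: C, integral causality)
b1 stroke→R1  (J1 effort already set via bond 2)

dq_C1/dt = F_Sf1 - p_I1 - q_C1/3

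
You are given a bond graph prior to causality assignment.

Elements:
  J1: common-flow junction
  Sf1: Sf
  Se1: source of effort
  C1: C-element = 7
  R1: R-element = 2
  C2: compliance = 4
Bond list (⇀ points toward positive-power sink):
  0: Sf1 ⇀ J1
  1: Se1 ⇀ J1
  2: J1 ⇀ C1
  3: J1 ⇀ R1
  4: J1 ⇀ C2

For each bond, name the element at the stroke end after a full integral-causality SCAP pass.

β0 stroke at Sf1  (Sf1 (Sf) sets flow on bond)
β1 stroke at J1  (Se1 fixes effort; stroke away)
β2 stroke at J1  (J1 flow already set via bond 0)
β3 stroke at J1  (common-f at J1 fixed by 0)
β4 stroke at J1  (1-jn J1 has f-setter on 0)

#0 →Sf1
#1 →J1
#2 →J1
#3 →J1
#4 →J1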